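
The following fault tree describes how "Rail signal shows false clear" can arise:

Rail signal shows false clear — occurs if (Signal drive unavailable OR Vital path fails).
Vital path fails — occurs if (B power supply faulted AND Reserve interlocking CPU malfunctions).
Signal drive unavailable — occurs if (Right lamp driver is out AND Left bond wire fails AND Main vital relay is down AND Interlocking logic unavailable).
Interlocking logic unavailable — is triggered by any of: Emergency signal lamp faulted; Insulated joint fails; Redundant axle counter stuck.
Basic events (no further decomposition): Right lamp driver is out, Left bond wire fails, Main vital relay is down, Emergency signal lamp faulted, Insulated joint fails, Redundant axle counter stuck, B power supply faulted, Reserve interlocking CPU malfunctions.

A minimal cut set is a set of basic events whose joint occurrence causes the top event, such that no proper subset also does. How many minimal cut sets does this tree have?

4

Interlocking logic unavailable [OR]: union of children's cut sets → 3 cut set(s).
Signal drive unavailable [AND]: one cut set from each child combined → 1 × 1 × 1 × 3 = 3 cut set(s).
Vital path fails [AND]: one cut set from each child combined → 1 × 1 = 1 cut set(s).
Rail signal shows false clear [OR]: union of children's cut sets → 4 cut set(s).
Minimal cut sets: {Emergency signal lamp faulted, Left bond wire fails, Main vital relay is down, Right lamp driver is out}; {Insulated joint fails, Left bond wire fails, Main vital relay is down, Right lamp driver is out}; {Left bond wire fails, Main vital relay is down, Redundant axle counter stuck, Right lamp driver is out}; {B power supply faulted, Reserve interlocking CPU malfunctions}.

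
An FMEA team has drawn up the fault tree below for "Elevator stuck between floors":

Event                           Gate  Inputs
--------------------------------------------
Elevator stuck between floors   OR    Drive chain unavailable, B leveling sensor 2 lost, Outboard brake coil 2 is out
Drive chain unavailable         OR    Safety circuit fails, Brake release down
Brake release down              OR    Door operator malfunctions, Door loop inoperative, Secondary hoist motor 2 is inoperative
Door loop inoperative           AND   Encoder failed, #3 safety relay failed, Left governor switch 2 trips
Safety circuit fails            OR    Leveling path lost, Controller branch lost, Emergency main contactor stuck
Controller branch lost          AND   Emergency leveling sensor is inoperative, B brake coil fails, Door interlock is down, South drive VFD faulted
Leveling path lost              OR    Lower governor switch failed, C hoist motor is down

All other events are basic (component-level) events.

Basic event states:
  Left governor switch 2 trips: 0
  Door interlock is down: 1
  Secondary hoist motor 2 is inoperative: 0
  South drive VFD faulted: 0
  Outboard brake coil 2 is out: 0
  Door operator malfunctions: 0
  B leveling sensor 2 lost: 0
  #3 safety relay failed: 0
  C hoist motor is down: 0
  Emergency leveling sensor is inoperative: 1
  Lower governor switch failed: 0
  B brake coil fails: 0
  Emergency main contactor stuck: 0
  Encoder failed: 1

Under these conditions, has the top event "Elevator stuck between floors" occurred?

Leveling path lost [OR]: Lower governor switch failed=not, C hoist motor is down=not → no input occurs → does not occur.
Controller branch lost [AND]: Emergency leveling sensor is inoperative=occurs, B brake coil fails=not, Door interlock is down=occurs, South drive VFD faulted=not → not all inputs occur → does not occur.
Safety circuit fails [OR]: Leveling path lost=not, Controller branch lost=not, Emergency main contactor stuck=not → no input occurs → does not occur.
Door loop inoperative [AND]: Encoder failed=occurs, #3 safety relay failed=not, Left governor switch 2 trips=not → not all inputs occur → does not occur.
Brake release down [OR]: Door operator malfunctions=not, Door loop inoperative=not, Secondary hoist motor 2 is inoperative=not → no input occurs → does not occur.
Drive chain unavailable [OR]: Safety circuit fails=not, Brake release down=not → no input occurs → does not occur.
Elevator stuck between floors [OR]: Drive chain unavailable=not, B leveling sensor 2 lost=not, Outboard brake coil 2 is out=not → no input occurs → does not occur.

No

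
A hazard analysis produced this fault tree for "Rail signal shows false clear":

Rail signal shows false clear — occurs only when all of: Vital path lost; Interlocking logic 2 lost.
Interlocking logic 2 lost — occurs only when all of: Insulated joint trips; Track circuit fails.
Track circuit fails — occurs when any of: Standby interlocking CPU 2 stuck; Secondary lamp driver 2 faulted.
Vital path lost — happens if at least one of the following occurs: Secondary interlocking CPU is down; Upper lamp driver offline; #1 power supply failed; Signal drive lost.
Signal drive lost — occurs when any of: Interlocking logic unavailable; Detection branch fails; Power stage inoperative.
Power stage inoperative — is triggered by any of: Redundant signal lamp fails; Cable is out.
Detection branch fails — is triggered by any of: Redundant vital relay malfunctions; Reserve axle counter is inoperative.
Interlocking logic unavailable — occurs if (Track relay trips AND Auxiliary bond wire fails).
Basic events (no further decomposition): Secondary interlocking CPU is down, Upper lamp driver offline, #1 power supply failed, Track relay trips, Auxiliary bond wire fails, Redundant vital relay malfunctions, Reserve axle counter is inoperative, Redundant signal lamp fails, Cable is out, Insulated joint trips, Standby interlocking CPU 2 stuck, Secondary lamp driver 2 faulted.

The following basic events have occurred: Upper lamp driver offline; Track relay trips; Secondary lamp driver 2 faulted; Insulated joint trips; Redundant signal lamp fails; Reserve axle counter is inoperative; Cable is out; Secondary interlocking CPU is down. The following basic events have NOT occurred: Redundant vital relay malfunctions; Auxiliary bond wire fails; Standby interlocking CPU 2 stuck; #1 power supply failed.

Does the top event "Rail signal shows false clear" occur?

Interlocking logic unavailable [AND]: Track relay trips=occurs, Auxiliary bond wire fails=not → not all inputs occur → does not occur.
Detection branch fails [OR]: Redundant vital relay malfunctions=not, Reserve axle counter is inoperative=occurs → at least one input occurs → occurs.
Power stage inoperative [OR]: Redundant signal lamp fails=occurs, Cable is out=occurs → at least one input occurs → occurs.
Signal drive lost [OR]: Interlocking logic unavailable=not, Detection branch fails=occurs, Power stage inoperative=occurs → at least one input occurs → occurs.
Vital path lost [OR]: Secondary interlocking CPU is down=occurs, Upper lamp driver offline=occurs, #1 power supply failed=not, Signal drive lost=occurs → at least one input occurs → occurs.
Track circuit fails [OR]: Standby interlocking CPU 2 stuck=not, Secondary lamp driver 2 faulted=occurs → at least one input occurs → occurs.
Interlocking logic 2 lost [AND]: Insulated joint trips=occurs, Track circuit fails=occurs → all inputs occur → occurs.
Rail signal shows false clear [AND]: Vital path lost=occurs, Interlocking logic 2 lost=occurs → all inputs occur → occurs.

Yes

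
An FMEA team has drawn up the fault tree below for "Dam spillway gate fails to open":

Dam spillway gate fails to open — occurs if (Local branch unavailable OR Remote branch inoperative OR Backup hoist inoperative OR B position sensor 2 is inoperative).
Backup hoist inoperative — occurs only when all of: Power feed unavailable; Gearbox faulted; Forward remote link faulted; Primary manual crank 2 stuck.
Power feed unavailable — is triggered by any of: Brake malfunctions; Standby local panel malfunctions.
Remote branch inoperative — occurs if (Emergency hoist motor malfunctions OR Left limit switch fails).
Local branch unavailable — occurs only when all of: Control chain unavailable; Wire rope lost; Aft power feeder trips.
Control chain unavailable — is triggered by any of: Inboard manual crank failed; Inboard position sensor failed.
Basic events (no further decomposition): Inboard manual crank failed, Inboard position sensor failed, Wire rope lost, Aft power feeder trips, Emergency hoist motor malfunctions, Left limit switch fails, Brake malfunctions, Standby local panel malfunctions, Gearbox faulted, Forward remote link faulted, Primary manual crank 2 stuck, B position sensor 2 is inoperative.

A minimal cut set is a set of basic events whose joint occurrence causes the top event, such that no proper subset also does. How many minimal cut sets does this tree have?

7

Control chain unavailable [OR]: union of children's cut sets → 2 cut set(s).
Local branch unavailable [AND]: one cut set from each child combined → 2 × 1 × 1 = 2 cut set(s).
Remote branch inoperative [OR]: union of children's cut sets → 2 cut set(s).
Power feed unavailable [OR]: union of children's cut sets → 2 cut set(s).
Backup hoist inoperative [AND]: one cut set from each child combined → 2 × 1 × 1 × 1 = 2 cut set(s).
Dam spillway gate fails to open [OR]: union of children's cut sets → 7 cut set(s).
Minimal cut sets: {Aft power feeder trips, Inboard manual crank failed, Wire rope lost}; {Aft power feeder trips, Inboard position sensor failed, Wire rope lost}; {Emergency hoist motor malfunctions}; {Left limit switch fails}; {Brake malfunctions, Forward remote link faulted, Gearbox faulted, Primary manual crank 2 stuck}; {Forward remote link faulted, Gearbox faulted, Primary manual crank 2 stuck, Standby local panel malfunctions}; {B position sensor 2 is inoperative}.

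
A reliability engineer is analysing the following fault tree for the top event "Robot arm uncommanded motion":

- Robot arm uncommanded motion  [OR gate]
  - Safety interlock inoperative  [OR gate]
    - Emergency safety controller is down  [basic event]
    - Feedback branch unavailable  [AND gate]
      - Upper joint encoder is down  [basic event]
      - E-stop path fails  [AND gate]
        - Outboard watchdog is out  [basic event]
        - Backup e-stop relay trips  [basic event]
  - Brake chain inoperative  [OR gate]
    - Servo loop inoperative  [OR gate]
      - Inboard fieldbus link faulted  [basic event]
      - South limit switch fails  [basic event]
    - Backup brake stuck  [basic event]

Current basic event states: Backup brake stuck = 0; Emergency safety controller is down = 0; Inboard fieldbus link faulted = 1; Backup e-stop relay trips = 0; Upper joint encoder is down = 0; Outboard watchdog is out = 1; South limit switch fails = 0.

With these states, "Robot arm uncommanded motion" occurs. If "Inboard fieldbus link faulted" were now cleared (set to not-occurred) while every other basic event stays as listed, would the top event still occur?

No

Counterfactual: set "Inboard fieldbus link faulted" to not occurred.
E-stop path fails [AND]: Outboard watchdog is out=occurs, Backup e-stop relay trips=not → not all inputs occur → does not occur.
Feedback branch unavailable [AND]: Upper joint encoder is down=not, E-stop path fails=not → not all inputs occur → does not occur.
Safety interlock inoperative [OR]: Emergency safety controller is down=not, Feedback branch unavailable=not → no input occurs → does not occur.
Servo loop inoperative [OR]: Inboard fieldbus link faulted=not, South limit switch fails=not → no input occurs → does not occur.
Brake chain inoperative [OR]: Servo loop inoperative=not, Backup brake stuck=not → no input occurs → does not occur.
Robot arm uncommanded motion [OR]: Safety interlock inoperative=not, Brake chain inoperative=not → no input occurs → does not occur.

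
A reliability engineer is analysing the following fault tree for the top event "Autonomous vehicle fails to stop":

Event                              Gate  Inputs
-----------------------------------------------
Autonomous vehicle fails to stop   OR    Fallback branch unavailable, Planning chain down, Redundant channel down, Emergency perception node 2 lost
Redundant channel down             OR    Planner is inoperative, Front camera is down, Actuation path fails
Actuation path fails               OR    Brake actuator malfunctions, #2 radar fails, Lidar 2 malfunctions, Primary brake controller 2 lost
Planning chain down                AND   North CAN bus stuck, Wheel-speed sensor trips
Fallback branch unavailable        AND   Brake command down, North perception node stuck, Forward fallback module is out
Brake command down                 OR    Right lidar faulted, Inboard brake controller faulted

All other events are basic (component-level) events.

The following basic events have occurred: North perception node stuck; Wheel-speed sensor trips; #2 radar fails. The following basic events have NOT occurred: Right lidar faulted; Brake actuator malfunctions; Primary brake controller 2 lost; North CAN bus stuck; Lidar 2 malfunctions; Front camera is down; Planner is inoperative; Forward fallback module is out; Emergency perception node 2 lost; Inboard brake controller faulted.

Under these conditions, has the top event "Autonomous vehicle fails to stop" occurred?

Brake command down [OR]: Right lidar faulted=not, Inboard brake controller faulted=not → no input occurs → does not occur.
Fallback branch unavailable [AND]: Brake command down=not, North perception node stuck=occurs, Forward fallback module is out=not → not all inputs occur → does not occur.
Planning chain down [AND]: North CAN bus stuck=not, Wheel-speed sensor trips=occurs → not all inputs occur → does not occur.
Actuation path fails [OR]: Brake actuator malfunctions=not, #2 radar fails=occurs, Lidar 2 malfunctions=not, Primary brake controller 2 lost=not → at least one input occurs → occurs.
Redundant channel down [OR]: Planner is inoperative=not, Front camera is down=not, Actuation path fails=occurs → at least one input occurs → occurs.
Autonomous vehicle fails to stop [OR]: Fallback branch unavailable=not, Planning chain down=not, Redundant channel down=occurs, Emergency perception node 2 lost=not → at least one input occurs → occurs.

Yes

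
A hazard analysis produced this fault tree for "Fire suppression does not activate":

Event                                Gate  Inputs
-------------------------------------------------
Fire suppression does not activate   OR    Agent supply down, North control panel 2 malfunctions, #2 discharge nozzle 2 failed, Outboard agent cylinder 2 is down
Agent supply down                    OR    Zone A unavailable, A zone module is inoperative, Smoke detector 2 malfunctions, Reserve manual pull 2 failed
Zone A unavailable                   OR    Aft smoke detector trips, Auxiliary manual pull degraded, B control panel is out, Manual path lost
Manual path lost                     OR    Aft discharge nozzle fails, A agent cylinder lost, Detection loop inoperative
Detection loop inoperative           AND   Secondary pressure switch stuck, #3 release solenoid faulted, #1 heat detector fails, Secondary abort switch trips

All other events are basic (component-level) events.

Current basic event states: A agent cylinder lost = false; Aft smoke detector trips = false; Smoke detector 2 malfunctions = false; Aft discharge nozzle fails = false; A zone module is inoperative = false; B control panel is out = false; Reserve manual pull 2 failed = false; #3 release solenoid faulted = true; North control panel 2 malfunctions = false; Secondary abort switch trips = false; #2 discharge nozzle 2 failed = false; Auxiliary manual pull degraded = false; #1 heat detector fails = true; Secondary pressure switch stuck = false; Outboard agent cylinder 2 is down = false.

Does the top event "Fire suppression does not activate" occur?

Detection loop inoperative [AND]: Secondary pressure switch stuck=not, #3 release solenoid faulted=occurs, #1 heat detector fails=occurs, Secondary abort switch trips=not → not all inputs occur → does not occur.
Manual path lost [OR]: Aft discharge nozzle fails=not, A agent cylinder lost=not, Detection loop inoperative=not → no input occurs → does not occur.
Zone A unavailable [OR]: Aft smoke detector trips=not, Auxiliary manual pull degraded=not, B control panel is out=not, Manual path lost=not → no input occurs → does not occur.
Agent supply down [OR]: Zone A unavailable=not, A zone module is inoperative=not, Smoke detector 2 malfunctions=not, Reserve manual pull 2 failed=not → no input occurs → does not occur.
Fire suppression does not activate [OR]: Agent supply down=not, North control panel 2 malfunctions=not, #2 discharge nozzle 2 failed=not, Outboard agent cylinder 2 is down=not → no input occurs → does not occur.

No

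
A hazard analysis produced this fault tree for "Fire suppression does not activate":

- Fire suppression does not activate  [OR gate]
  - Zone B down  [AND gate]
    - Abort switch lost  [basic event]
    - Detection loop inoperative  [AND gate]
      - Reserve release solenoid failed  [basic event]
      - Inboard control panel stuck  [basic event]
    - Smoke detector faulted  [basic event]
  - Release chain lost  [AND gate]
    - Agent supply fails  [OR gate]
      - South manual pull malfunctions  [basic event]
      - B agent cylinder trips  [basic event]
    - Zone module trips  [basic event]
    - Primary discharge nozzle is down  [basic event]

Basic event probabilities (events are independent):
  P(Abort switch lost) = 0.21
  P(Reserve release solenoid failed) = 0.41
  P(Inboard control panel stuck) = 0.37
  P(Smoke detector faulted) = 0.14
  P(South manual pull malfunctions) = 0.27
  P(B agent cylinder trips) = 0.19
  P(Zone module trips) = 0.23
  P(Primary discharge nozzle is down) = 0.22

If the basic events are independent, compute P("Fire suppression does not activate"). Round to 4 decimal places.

0.0250

P(Detection loop inoperative) [AND] = 0.41 × 0.37 = 0.151700
P(Zone B down) [AND] = 0.21 × 0.151700 × 0.14 = 0.004460
P(Agent supply fails) [OR] = 1 − (1−0.27) × (1−0.19) = 0.408700
P(Release chain lost) [AND] = 0.408700 × 0.23 × 0.22 = 0.020680
P(Fire suppression does not activate) [OR] = 1 − (1−0.004460) × (1−0.020680) = 0.025048
Rounded to 4 decimal places: P(Fire suppression does not activate) ≈ 0.0250.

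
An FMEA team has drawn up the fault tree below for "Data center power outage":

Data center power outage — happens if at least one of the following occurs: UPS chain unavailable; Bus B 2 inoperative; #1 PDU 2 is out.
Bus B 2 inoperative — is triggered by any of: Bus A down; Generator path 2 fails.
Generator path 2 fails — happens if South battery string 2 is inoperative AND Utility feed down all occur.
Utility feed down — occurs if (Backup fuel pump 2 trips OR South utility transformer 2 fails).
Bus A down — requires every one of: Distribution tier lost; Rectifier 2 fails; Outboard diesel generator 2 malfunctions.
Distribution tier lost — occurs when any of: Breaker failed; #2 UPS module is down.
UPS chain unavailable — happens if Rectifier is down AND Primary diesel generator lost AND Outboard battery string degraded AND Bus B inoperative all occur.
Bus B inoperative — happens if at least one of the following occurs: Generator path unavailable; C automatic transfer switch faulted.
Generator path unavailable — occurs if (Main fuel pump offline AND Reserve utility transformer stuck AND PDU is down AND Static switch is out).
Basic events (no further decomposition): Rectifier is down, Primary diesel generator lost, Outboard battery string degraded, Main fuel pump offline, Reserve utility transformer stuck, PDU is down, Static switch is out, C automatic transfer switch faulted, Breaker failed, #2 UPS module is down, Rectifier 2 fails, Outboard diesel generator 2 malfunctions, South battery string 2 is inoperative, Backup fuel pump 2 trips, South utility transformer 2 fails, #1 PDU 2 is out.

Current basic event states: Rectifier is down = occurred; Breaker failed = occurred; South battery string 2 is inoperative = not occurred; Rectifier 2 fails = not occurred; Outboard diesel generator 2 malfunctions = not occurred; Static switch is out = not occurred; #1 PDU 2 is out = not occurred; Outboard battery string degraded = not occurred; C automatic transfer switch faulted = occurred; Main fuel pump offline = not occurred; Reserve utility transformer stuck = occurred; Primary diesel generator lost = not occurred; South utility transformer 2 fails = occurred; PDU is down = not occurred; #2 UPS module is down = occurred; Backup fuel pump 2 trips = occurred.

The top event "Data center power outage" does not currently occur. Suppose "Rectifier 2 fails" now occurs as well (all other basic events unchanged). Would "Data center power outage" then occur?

Counterfactual: set "Rectifier 2 fails" to occurred.
Generator path unavailable [AND]: Main fuel pump offline=not, Reserve utility transformer stuck=occurs, PDU is down=not, Static switch is out=not → not all inputs occur → does not occur.
Bus B inoperative [OR]: Generator path unavailable=not, C automatic transfer switch faulted=occurs → at least one input occurs → occurs.
UPS chain unavailable [AND]: Rectifier is down=occurs, Primary diesel generator lost=not, Outboard battery string degraded=not, Bus B inoperative=occurs → not all inputs occur → does not occur.
Distribution tier lost [OR]: Breaker failed=occurs, #2 UPS module is down=occurs → at least one input occurs → occurs.
Bus A down [AND]: Distribution tier lost=occurs, Rectifier 2 fails=occurs, Outboard diesel generator 2 malfunctions=not → not all inputs occur → does not occur.
Utility feed down [OR]: Backup fuel pump 2 trips=occurs, South utility transformer 2 fails=occurs → at least one input occurs → occurs.
Generator path 2 fails [AND]: South battery string 2 is inoperative=not, Utility feed down=occurs → not all inputs occur → does not occur.
Bus B 2 inoperative [OR]: Bus A down=not, Generator path 2 fails=not → no input occurs → does not occur.
Data center power outage [OR]: UPS chain unavailable=not, Bus B 2 inoperative=not, #1 PDU 2 is out=not → no input occurs → does not occur.

No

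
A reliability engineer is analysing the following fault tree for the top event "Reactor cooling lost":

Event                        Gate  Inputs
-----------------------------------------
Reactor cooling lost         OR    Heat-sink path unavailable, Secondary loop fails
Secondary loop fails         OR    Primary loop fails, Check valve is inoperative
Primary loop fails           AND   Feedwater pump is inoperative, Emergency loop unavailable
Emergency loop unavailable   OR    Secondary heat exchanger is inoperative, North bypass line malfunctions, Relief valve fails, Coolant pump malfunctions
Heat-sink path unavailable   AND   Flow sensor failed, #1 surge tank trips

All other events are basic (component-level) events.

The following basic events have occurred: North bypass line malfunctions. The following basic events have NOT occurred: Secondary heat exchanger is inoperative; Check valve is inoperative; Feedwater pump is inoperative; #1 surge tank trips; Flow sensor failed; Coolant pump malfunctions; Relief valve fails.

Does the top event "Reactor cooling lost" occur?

Heat-sink path unavailable [AND]: Flow sensor failed=not, #1 surge tank trips=not → not all inputs occur → does not occur.
Emergency loop unavailable [OR]: Secondary heat exchanger is inoperative=not, North bypass line malfunctions=occurs, Relief valve fails=not, Coolant pump malfunctions=not → at least one input occurs → occurs.
Primary loop fails [AND]: Feedwater pump is inoperative=not, Emergency loop unavailable=occurs → not all inputs occur → does not occur.
Secondary loop fails [OR]: Primary loop fails=not, Check valve is inoperative=not → no input occurs → does not occur.
Reactor cooling lost [OR]: Heat-sink path unavailable=not, Secondary loop fails=not → no input occurs → does not occur.

No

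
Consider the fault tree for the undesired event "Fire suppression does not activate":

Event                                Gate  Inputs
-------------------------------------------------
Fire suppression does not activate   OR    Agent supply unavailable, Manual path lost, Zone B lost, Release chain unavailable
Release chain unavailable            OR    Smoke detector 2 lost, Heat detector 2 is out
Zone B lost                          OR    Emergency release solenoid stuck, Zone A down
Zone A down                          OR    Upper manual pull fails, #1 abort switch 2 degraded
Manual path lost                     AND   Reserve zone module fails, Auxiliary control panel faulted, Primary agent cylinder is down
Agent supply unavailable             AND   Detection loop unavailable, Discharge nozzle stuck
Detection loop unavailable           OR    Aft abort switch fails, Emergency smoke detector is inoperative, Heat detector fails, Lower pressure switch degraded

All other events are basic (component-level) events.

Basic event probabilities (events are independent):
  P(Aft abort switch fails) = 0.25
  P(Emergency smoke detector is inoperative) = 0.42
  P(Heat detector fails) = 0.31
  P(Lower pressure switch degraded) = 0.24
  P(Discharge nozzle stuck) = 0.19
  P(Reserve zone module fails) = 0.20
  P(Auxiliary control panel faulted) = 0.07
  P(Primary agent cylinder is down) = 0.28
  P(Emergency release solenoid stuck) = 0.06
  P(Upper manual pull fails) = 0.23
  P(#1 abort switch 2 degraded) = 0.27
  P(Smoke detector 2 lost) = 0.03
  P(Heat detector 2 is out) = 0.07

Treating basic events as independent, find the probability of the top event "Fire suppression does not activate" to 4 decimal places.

P(Detection loop unavailable) [OR] = 1 − (1−0.25) × (1−0.42) × (1−0.31) × (1−0.24) = 0.771886
P(Agent supply unavailable) [AND] = 0.771886 × 0.19 = 0.146658
P(Manual path lost) [AND] = 0.20 × 0.07 × 0.28 = 0.003920
P(Zone A down) [OR] = 1 − (1−0.23) × (1−0.27) = 0.437900
P(Zone B lost) [OR] = 1 − (1−0.06) × (1−0.437900) = 0.471626
P(Release chain unavailable) [OR] = 1 − (1−0.03) × (1−0.07) = 0.097900
P(Fire suppression does not activate) [OR] = 1 − (1−0.146658) × (1−0.003920) × (1−0.471626) × (1−0.097900) = 0.594852
Rounded to 4 decimal places: P(Fire suppression does not activate) ≈ 0.5949.

0.5949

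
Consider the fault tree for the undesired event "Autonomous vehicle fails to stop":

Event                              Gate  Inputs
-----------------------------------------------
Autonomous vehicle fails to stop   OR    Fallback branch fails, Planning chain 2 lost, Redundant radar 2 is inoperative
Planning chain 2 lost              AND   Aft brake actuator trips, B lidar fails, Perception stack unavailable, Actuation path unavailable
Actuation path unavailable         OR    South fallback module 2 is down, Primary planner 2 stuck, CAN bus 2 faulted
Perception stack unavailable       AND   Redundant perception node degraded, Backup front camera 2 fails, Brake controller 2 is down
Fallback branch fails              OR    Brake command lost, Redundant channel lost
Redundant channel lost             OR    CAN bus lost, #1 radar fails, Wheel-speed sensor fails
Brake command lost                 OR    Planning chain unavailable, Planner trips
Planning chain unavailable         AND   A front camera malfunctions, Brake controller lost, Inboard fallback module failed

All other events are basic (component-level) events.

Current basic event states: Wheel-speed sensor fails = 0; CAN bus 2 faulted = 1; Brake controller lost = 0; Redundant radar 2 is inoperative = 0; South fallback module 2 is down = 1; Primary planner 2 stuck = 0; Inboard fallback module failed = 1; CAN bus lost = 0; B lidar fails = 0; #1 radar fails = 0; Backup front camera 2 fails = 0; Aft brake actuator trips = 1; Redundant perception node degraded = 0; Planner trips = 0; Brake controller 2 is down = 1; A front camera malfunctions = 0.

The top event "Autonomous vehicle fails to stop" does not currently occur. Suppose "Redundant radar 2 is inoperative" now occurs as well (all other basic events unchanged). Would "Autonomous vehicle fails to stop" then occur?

Counterfactual: set "Redundant radar 2 is inoperative" to occurred.
Planning chain unavailable [AND]: A front camera malfunctions=not, Brake controller lost=not, Inboard fallback module failed=occurs → not all inputs occur → does not occur.
Brake command lost [OR]: Planning chain unavailable=not, Planner trips=not → no input occurs → does not occur.
Redundant channel lost [OR]: CAN bus lost=not, #1 radar fails=not, Wheel-speed sensor fails=not → no input occurs → does not occur.
Fallback branch fails [OR]: Brake command lost=not, Redundant channel lost=not → no input occurs → does not occur.
Perception stack unavailable [AND]: Redundant perception node degraded=not, Backup front camera 2 fails=not, Brake controller 2 is down=occurs → not all inputs occur → does not occur.
Actuation path unavailable [OR]: South fallback module 2 is down=occurs, Primary planner 2 stuck=not, CAN bus 2 faulted=occurs → at least one input occurs → occurs.
Planning chain 2 lost [AND]: Aft brake actuator trips=occurs, B lidar fails=not, Perception stack unavailable=not, Actuation path unavailable=occurs → not all inputs occur → does not occur.
Autonomous vehicle fails to stop [OR]: Fallback branch fails=not, Planning chain 2 lost=not, Redundant radar 2 is inoperative=occurs → at least one input occurs → occurs.

Yes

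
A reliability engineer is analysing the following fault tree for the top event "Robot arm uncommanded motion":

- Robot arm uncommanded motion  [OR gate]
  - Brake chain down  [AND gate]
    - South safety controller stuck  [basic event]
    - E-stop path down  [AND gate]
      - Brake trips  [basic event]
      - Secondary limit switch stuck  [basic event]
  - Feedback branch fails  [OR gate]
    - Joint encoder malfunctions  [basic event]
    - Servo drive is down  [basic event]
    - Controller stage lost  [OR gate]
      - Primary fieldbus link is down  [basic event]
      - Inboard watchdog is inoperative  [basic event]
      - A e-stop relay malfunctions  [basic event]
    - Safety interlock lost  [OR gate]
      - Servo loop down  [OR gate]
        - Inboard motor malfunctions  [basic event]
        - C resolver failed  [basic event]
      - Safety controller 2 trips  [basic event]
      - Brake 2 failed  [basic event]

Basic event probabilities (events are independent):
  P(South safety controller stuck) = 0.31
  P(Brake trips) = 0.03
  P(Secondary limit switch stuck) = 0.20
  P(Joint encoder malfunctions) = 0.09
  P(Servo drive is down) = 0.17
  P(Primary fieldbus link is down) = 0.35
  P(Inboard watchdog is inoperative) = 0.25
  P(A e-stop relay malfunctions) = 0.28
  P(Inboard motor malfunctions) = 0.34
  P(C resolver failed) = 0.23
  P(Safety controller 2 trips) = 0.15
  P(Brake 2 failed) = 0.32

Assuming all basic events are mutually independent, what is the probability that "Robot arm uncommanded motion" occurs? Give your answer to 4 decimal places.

0.9223

P(E-stop path down) [AND] = 0.03 × 0.20 = 0.006000
P(Brake chain down) [AND] = 0.31 × 0.006000 = 0.001860
P(Controller stage lost) [OR] = 1 − (1−0.35) × (1−0.25) × (1−0.28) = 0.649000
P(Servo loop down) [OR] = 1 − (1−0.34) × (1−0.23) = 0.491800
P(Safety interlock lost) [OR] = 1 − (1−0.491800) × (1−0.15) × (1−0.32) = 0.706260
P(Feedback branch fails) [OR] = 1 − (1−0.09) × (1−0.17) × (1−0.649000) × (1−0.706260) = 0.922127
P(Robot arm uncommanded motion) [OR] = 1 − (1−0.001860) × (1−0.922127) = 0.922272
Rounded to 4 decimal places: P(Robot arm uncommanded motion) ≈ 0.9223.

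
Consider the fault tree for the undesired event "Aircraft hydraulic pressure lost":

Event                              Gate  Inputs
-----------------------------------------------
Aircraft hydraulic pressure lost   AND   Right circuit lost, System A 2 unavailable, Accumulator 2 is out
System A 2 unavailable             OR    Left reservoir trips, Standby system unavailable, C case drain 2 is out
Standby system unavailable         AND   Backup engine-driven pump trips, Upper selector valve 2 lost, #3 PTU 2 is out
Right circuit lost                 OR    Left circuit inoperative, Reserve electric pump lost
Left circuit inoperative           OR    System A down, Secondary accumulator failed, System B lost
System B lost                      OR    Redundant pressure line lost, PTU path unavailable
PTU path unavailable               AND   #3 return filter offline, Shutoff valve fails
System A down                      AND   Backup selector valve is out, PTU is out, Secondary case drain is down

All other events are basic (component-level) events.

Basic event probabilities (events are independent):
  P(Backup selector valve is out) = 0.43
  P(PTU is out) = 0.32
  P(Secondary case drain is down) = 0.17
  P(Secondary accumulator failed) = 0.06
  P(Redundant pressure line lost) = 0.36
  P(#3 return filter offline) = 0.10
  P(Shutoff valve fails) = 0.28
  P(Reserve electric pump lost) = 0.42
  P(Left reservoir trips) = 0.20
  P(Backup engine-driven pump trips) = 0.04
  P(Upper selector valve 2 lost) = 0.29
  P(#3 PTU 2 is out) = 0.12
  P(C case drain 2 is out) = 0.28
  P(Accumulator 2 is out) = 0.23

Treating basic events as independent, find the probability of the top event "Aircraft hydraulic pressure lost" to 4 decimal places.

0.0653

P(System A down) [AND] = 0.43 × 0.32 × 0.17 = 0.023392
P(PTU path unavailable) [AND] = 0.10 × 0.28 = 0.028000
P(System B lost) [OR] = 1 − (1−0.36) × (1−0.028000) = 0.377920
P(Left circuit inoperative) [OR] = 1 − (1−0.023392) × (1−0.06) × (1−0.377920) = 0.428923
P(Right circuit lost) [OR] = 1 − (1−0.428923) × (1−0.42) = 0.668775
P(Standby system unavailable) [AND] = 0.04 × 0.29 × 0.12 = 0.001392
P(System A 2 unavailable) [OR] = 1 − (1−0.20) × (1−0.001392) × (1−0.28) = 0.424802
P(Aircraft hydraulic pressure lost) [AND] = 0.668775 × 0.424802 × 0.23 = 0.065342
Rounded to 4 decimal places: P(Aircraft hydraulic pressure lost) ≈ 0.0653.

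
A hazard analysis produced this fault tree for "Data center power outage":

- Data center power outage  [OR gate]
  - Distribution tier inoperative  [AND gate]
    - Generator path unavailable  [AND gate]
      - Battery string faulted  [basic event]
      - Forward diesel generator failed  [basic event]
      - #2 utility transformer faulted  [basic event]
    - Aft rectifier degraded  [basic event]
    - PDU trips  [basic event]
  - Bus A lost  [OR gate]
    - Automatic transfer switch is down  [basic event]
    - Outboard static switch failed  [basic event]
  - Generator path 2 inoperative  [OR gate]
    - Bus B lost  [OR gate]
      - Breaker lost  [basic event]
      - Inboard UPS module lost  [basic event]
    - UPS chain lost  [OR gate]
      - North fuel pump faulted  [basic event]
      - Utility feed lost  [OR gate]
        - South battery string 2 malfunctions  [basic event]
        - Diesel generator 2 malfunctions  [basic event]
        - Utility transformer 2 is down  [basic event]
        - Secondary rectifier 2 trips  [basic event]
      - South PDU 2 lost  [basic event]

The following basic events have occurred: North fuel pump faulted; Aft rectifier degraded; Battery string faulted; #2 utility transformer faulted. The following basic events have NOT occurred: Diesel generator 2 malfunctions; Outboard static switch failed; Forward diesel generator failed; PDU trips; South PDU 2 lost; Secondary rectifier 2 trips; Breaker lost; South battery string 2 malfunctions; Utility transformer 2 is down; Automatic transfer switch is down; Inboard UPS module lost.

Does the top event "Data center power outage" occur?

Yes

Generator path unavailable [AND]: Battery string faulted=occurs, Forward diesel generator failed=not, #2 utility transformer faulted=occurs → not all inputs occur → does not occur.
Distribution tier inoperative [AND]: Generator path unavailable=not, Aft rectifier degraded=occurs, PDU trips=not → not all inputs occur → does not occur.
Bus A lost [OR]: Automatic transfer switch is down=not, Outboard static switch failed=not → no input occurs → does not occur.
Bus B lost [OR]: Breaker lost=not, Inboard UPS module lost=not → no input occurs → does not occur.
Utility feed lost [OR]: South battery string 2 malfunctions=not, Diesel generator 2 malfunctions=not, Utility transformer 2 is down=not, Secondary rectifier 2 trips=not → no input occurs → does not occur.
UPS chain lost [OR]: North fuel pump faulted=occurs, Utility feed lost=not, South PDU 2 lost=not → at least one input occurs → occurs.
Generator path 2 inoperative [OR]: Bus B lost=not, UPS chain lost=occurs → at least one input occurs → occurs.
Data center power outage [OR]: Distribution tier inoperative=not, Bus A lost=not, Generator path 2 inoperative=occurs → at least one input occurs → occurs.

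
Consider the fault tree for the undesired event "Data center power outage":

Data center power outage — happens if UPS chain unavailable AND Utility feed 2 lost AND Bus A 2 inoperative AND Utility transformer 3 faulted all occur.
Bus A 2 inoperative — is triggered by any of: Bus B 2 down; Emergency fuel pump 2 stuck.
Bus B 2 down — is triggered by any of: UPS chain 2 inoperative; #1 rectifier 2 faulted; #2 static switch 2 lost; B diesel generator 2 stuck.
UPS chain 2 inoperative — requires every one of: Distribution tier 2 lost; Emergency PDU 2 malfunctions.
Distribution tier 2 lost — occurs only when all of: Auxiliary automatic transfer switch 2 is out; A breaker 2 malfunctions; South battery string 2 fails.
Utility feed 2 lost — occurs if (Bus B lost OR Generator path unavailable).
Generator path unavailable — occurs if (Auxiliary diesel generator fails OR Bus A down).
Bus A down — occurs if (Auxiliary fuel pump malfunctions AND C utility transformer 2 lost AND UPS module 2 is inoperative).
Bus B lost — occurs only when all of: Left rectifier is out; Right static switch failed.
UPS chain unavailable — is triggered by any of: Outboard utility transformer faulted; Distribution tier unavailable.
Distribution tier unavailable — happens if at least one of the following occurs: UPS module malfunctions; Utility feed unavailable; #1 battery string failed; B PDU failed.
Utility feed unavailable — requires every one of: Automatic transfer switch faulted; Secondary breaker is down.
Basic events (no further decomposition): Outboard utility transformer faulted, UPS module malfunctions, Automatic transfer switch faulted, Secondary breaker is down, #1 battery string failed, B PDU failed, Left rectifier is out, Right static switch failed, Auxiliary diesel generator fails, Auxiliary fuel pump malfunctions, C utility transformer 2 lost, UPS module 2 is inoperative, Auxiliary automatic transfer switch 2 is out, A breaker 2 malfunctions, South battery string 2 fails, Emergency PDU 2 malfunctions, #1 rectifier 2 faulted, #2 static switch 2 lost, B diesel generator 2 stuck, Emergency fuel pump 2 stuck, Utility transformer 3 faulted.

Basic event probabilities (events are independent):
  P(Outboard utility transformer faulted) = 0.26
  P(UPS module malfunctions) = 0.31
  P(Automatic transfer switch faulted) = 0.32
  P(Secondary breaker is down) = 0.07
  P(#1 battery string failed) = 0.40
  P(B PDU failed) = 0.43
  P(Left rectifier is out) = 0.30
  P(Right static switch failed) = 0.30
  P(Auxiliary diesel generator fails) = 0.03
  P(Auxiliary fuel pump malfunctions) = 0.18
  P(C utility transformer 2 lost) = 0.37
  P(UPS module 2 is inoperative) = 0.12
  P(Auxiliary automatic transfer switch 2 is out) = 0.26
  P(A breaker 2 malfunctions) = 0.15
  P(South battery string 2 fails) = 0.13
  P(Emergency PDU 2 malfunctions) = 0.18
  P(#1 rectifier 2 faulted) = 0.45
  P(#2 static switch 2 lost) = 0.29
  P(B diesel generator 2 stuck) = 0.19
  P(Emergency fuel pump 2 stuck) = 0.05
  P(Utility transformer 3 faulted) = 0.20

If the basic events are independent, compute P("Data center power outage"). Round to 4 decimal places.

0.0144

P(Utility feed unavailable) [AND] = 0.32 × 0.07 = 0.022400
P(Distribution tier unavailable) [OR] = 1 − (1−0.31) × (1−0.022400) × (1−0.40) × (1−0.43) = 0.769306
P(UPS chain unavailable) [OR] = 1 − (1−0.26) × (1−0.769306) = 0.829286
P(Bus B lost) [AND] = 0.30 × 0.30 = 0.090000
P(Bus A down) [AND] = 0.18 × 0.37 × 0.12 = 0.007992
P(Generator path unavailable) [OR] = 1 − (1−0.03) × (1−0.007992) = 0.037752
P(Utility feed 2 lost) [OR] = 1 − (1−0.090000) × (1−0.037752) = 0.124354
P(Distribution tier 2 lost) [AND] = 0.26 × 0.15 × 0.13 = 0.005070
P(UPS chain 2 inoperative) [AND] = 0.005070 × 0.18 = 0.000913
P(Bus B 2 down) [OR] = 1 − (1−0.000913) × (1−0.45) × (1−0.29) × (1−0.19) = 0.683984
P(Bus A 2 inoperative) [OR] = 1 − (1−0.683984) × (1−0.05) = 0.699785
P(Data center power outage) [AND] = 0.829286 × 0.124354 × 0.699785 × 0.20 = 0.014433
Rounded to 4 decimal places: P(Data center power outage) ≈ 0.0144.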